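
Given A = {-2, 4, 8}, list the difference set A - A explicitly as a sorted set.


A - A = {a - a' : a, a' ∈ A}.
Compute a - a' for each ordered pair (a, a'):
a = -2: -2--2=0, -2-4=-6, -2-8=-10
a = 4: 4--2=6, 4-4=0, 4-8=-4
a = 8: 8--2=10, 8-4=4, 8-8=0
Collecting distinct values (and noting 0 appears from a-a):
A - A = {-10, -6, -4, 0, 4, 6, 10}
|A - A| = 7

A - A = {-10, -6, -4, 0, 4, 6, 10}


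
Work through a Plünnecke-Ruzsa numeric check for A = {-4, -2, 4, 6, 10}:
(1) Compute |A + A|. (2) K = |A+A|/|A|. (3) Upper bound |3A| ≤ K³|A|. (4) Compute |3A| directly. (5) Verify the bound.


|A| = 5.
Step 1: Compute A + A by enumerating all 25 pairs.
A + A = {-8, -6, -4, 0, 2, 4, 6, 8, 10, 12, 14, 16, 20}, so |A + A| = 13.
Step 2: Doubling constant K = |A + A|/|A| = 13/5 = 13/5 ≈ 2.6000.
Step 3: Plünnecke-Ruzsa gives |3A| ≤ K³·|A| = (2.6000)³ · 5 ≈ 87.8800.
Step 4: Compute 3A = A + A + A directly by enumerating all triples (a,b,c) ∈ A³; |3A| = 21.
Step 5: Check 21 ≤ 87.8800? Yes ✓.

K = 13/5, Plünnecke-Ruzsa bound K³|A| ≈ 87.8800, |3A| = 21, inequality holds.


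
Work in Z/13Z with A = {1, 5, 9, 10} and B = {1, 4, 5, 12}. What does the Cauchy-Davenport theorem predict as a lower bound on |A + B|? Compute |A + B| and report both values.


Cauchy-Davenport: |A + B| ≥ min(p, |A| + |B| - 1) for A, B nonempty in Z/pZ.
|A| = 4, |B| = 4, p = 13.
CD lower bound = min(13, 4 + 4 - 1) = min(13, 7) = 7.
Compute A + B mod 13 directly:
a = 1: 1+1=2, 1+4=5, 1+5=6, 1+12=0
a = 5: 5+1=6, 5+4=9, 5+5=10, 5+12=4
a = 9: 9+1=10, 9+4=0, 9+5=1, 9+12=8
a = 10: 10+1=11, 10+4=1, 10+5=2, 10+12=9
A + B = {0, 1, 2, 4, 5, 6, 8, 9, 10, 11}, so |A + B| = 10.
Verify: 10 ≥ 7? Yes ✓.

CD lower bound = 7, actual |A + B| = 10.


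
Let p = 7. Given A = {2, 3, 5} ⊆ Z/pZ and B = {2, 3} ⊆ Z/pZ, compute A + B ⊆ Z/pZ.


Work in Z/7Z: reduce every sum a + b modulo 7.
Enumerate all 6 pairs:
a = 2: 2+2=4, 2+3=5
a = 3: 3+2=5, 3+3=6
a = 5: 5+2=0, 5+3=1
Distinct residues collected: {0, 1, 4, 5, 6}
|A + B| = 5 (out of 7 total residues).

A + B = {0, 1, 4, 5, 6}


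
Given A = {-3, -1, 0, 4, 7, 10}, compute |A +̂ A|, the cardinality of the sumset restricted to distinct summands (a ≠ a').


Restricted sumset: A +̂ A = {a + a' : a ∈ A, a' ∈ A, a ≠ a'}.
Equivalently, take A + A and drop any sum 2a that is achievable ONLY as a + a for a ∈ A (i.e. sums representable only with equal summands).
Enumerate pairs (a, a') with a < a' (symmetric, so each unordered pair gives one sum; this covers all a ≠ a'):
  -3 + -1 = -4
  -3 + 0 = -3
  -3 + 4 = 1
  -3 + 7 = 4
  -3 + 10 = 7
  -1 + 0 = -1
  -1 + 4 = 3
  -1 + 7 = 6
  -1 + 10 = 9
  0 + 4 = 4
  0 + 7 = 7
  0 + 10 = 10
  4 + 7 = 11
  4 + 10 = 14
  7 + 10 = 17
Collected distinct sums: {-4, -3, -1, 1, 3, 4, 6, 7, 9, 10, 11, 14, 17}
|A +̂ A| = 13
(Reference bound: |A +̂ A| ≥ 2|A| - 3 for |A| ≥ 2, with |A| = 6 giving ≥ 9.)

|A +̂ A| = 13


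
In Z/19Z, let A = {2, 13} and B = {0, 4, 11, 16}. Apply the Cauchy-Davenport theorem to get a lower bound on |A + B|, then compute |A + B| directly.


Cauchy-Davenport: |A + B| ≥ min(p, |A| + |B| - 1) for A, B nonempty in Z/pZ.
|A| = 2, |B| = 4, p = 19.
CD lower bound = min(19, 2 + 4 - 1) = min(19, 5) = 5.
Compute A + B mod 19 directly:
a = 2: 2+0=2, 2+4=6, 2+11=13, 2+16=18
a = 13: 13+0=13, 13+4=17, 13+11=5, 13+16=10
A + B = {2, 5, 6, 10, 13, 17, 18}, so |A + B| = 7.
Verify: 7 ≥ 5? Yes ✓.

CD lower bound = 5, actual |A + B| = 7.


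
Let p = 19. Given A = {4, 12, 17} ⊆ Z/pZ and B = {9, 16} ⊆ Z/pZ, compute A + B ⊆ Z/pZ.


Work in Z/19Z: reduce every sum a + b modulo 19.
Enumerate all 6 pairs:
a = 4: 4+9=13, 4+16=1
a = 12: 12+9=2, 12+16=9
a = 17: 17+9=7, 17+16=14
Distinct residues collected: {1, 2, 7, 9, 13, 14}
|A + B| = 6 (out of 19 total residues).

A + B = {1, 2, 7, 9, 13, 14}


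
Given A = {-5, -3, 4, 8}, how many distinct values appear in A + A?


A + A = {a + a' : a, a' ∈ A}; |A| = 4.
General bounds: 2|A| - 1 ≤ |A + A| ≤ |A|(|A|+1)/2, i.e. 7 ≤ |A + A| ≤ 10.
Lower bound 2|A|-1 is attained iff A is an arithmetic progression.
Enumerate sums a + a' for a ≤ a' (symmetric, so this suffices):
a = -5: -5+-5=-10, -5+-3=-8, -5+4=-1, -5+8=3
a = -3: -3+-3=-6, -3+4=1, -3+8=5
a = 4: 4+4=8, 4+8=12
a = 8: 8+8=16
Distinct sums: {-10, -8, -6, -1, 1, 3, 5, 8, 12, 16}
|A + A| = 10

|A + A| = 10


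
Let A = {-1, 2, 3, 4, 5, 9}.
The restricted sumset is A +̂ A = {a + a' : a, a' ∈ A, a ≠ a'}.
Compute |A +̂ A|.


Restricted sumset: A +̂ A = {a + a' : a ∈ A, a' ∈ A, a ≠ a'}.
Equivalently, take A + A and drop any sum 2a that is achievable ONLY as a + a for a ∈ A (i.e. sums representable only with equal summands).
Enumerate pairs (a, a') with a < a' (symmetric, so each unordered pair gives one sum; this covers all a ≠ a'):
  -1 + 2 = 1
  -1 + 3 = 2
  -1 + 4 = 3
  -1 + 5 = 4
  -1 + 9 = 8
  2 + 3 = 5
  2 + 4 = 6
  2 + 5 = 7
  2 + 9 = 11
  3 + 4 = 7
  3 + 5 = 8
  3 + 9 = 12
  4 + 5 = 9
  4 + 9 = 13
  5 + 9 = 14
Collected distinct sums: {1, 2, 3, 4, 5, 6, 7, 8, 9, 11, 12, 13, 14}
|A +̂ A| = 13
(Reference bound: |A +̂ A| ≥ 2|A| - 3 for |A| ≥ 2, with |A| = 6 giving ≥ 9.)

|A +̂ A| = 13


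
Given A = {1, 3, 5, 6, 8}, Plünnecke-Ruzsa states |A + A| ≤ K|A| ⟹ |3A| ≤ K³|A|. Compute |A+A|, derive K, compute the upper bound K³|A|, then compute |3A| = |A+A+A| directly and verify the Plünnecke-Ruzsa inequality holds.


|A| = 5.
Step 1: Compute A + A by enumerating all 25 pairs.
A + A = {2, 4, 6, 7, 8, 9, 10, 11, 12, 13, 14, 16}, so |A + A| = 12.
Step 2: Doubling constant K = |A + A|/|A| = 12/5 = 12/5 ≈ 2.4000.
Step 3: Plünnecke-Ruzsa gives |3A| ≤ K³·|A| = (2.4000)³ · 5 ≈ 69.1200.
Step 4: Compute 3A = A + A + A directly by enumerating all triples (a,b,c) ∈ A³; |3A| = 19.
Step 5: Check 19 ≤ 69.1200? Yes ✓.

K = 12/5, Plünnecke-Ruzsa bound K³|A| ≈ 69.1200, |3A| = 19, inequality holds.


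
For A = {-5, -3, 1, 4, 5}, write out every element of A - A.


A - A = {a - a' : a, a' ∈ A}.
Compute a - a' for each ordered pair (a, a'):
a = -5: -5--5=0, -5--3=-2, -5-1=-6, -5-4=-9, -5-5=-10
a = -3: -3--5=2, -3--3=0, -3-1=-4, -3-4=-7, -3-5=-8
a = 1: 1--5=6, 1--3=4, 1-1=0, 1-4=-3, 1-5=-4
a = 4: 4--5=9, 4--3=7, 4-1=3, 4-4=0, 4-5=-1
a = 5: 5--5=10, 5--3=8, 5-1=4, 5-4=1, 5-5=0
Collecting distinct values (and noting 0 appears from a-a):
A - A = {-10, -9, -8, -7, -6, -4, -3, -2, -1, 0, 1, 2, 3, 4, 6, 7, 8, 9, 10}
|A - A| = 19

A - A = {-10, -9, -8, -7, -6, -4, -3, -2, -1, 0, 1, 2, 3, 4, 6, 7, 8, 9, 10}


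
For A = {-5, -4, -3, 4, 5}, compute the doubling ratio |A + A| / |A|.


|A| = 5.
Compute A + A by enumerating all 25 pairs.
A + A = {-10, -9, -8, -7, -6, -1, 0, 1, 2, 8, 9, 10}, so |A + A| = 12.
K = |A + A| / |A| = 12/5 (already in lowest terms) ≈ 2.4000.
Reference: AP of size 5 gives K = 9/5 ≈ 1.8000; a fully generic set of size 5 gives K ≈ 3.0000.

|A| = 5, |A + A| = 12, K = 12/5.


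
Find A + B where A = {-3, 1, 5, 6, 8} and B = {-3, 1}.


A + B = {a + b : a ∈ A, b ∈ B}.
Enumerate all |A|·|B| = 5·2 = 10 pairs (a, b) and collect distinct sums.
a = -3: -3+-3=-6, -3+1=-2
a = 1: 1+-3=-2, 1+1=2
a = 5: 5+-3=2, 5+1=6
a = 6: 6+-3=3, 6+1=7
a = 8: 8+-3=5, 8+1=9
Collecting distinct sums: A + B = {-6, -2, 2, 3, 5, 6, 7, 9}
|A + B| = 8

A + B = {-6, -2, 2, 3, 5, 6, 7, 9}


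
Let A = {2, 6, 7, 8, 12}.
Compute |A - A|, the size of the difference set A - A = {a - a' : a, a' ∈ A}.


A - A = {a - a' : a, a' ∈ A}; |A| = 5.
Bounds: 2|A|-1 ≤ |A - A| ≤ |A|² - |A| + 1, i.e. 9 ≤ |A - A| ≤ 21.
Note: 0 ∈ A - A always (from a - a). The set is symmetric: if d ∈ A - A then -d ∈ A - A.
Enumerate nonzero differences d = a - a' with a > a' (then include -d):
Positive differences: {1, 2, 4, 5, 6, 10}
Full difference set: {0} ∪ (positive diffs) ∪ (negative diffs).
|A - A| = 1 + 2·6 = 13 (matches direct enumeration: 13).

|A - A| = 13


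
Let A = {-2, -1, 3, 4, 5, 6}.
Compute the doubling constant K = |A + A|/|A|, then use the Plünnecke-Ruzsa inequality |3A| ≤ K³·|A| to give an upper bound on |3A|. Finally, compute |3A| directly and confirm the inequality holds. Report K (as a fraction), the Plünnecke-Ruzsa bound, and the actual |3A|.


|A| = 6.
Step 1: Compute A + A by enumerating all 36 pairs.
A + A = {-4, -3, -2, 1, 2, 3, 4, 5, 6, 7, 8, 9, 10, 11, 12}, so |A + A| = 15.
Step 2: Doubling constant K = |A + A|/|A| = 15/6 = 15/6 ≈ 2.5000.
Step 3: Plünnecke-Ruzsa gives |3A| ≤ K³·|A| = (2.5000)³ · 6 ≈ 93.7500.
Step 4: Compute 3A = A + A + A directly by enumerating all triples (a,b,c) ∈ A³; |3A| = 24.
Step 5: Check 24 ≤ 93.7500? Yes ✓.

K = 15/6, Plünnecke-Ruzsa bound K³|A| ≈ 93.7500, |3A| = 24, inequality holds.


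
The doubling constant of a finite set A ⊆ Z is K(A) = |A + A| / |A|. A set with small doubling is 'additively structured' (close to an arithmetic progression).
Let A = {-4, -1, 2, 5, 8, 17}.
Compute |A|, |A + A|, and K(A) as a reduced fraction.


|A| = 6.
Compute A + A by enumerating all 36 pairs.
A + A = {-8, -5, -2, 1, 4, 7, 10, 13, 16, 19, 22, 25, 34}, so |A + A| = 13.
K = |A + A| / |A| = 13/6 (already in lowest terms) ≈ 2.1667.
Reference: AP of size 6 gives K = 11/6 ≈ 1.8333; a fully generic set of size 6 gives K ≈ 3.5000.

|A| = 6, |A + A| = 13, K = 13/6.


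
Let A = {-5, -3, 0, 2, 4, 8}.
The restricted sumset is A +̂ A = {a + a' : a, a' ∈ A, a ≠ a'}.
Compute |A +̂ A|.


Restricted sumset: A +̂ A = {a + a' : a ∈ A, a' ∈ A, a ≠ a'}.
Equivalently, take A + A and drop any sum 2a that is achievable ONLY as a + a for a ∈ A (i.e. sums representable only with equal summands).
Enumerate pairs (a, a') with a < a' (symmetric, so each unordered pair gives one sum; this covers all a ≠ a'):
  -5 + -3 = -8
  -5 + 0 = -5
  -5 + 2 = -3
  -5 + 4 = -1
  -5 + 8 = 3
  -3 + 0 = -3
  -3 + 2 = -1
  -3 + 4 = 1
  -3 + 8 = 5
  0 + 2 = 2
  0 + 4 = 4
  0 + 8 = 8
  2 + 4 = 6
  2 + 8 = 10
  4 + 8 = 12
Collected distinct sums: {-8, -5, -3, -1, 1, 2, 3, 4, 5, 6, 8, 10, 12}
|A +̂ A| = 13
(Reference bound: |A +̂ A| ≥ 2|A| - 3 for |A| ≥ 2, with |A| = 6 giving ≥ 9.)

|A +̂ A| = 13


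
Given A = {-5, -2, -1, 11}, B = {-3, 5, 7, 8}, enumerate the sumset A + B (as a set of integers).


A + B = {a + b : a ∈ A, b ∈ B}.
Enumerate all |A|·|B| = 4·4 = 16 pairs (a, b) and collect distinct sums.
a = -5: -5+-3=-8, -5+5=0, -5+7=2, -5+8=3
a = -2: -2+-3=-5, -2+5=3, -2+7=5, -2+8=6
a = -1: -1+-3=-4, -1+5=4, -1+7=6, -1+8=7
a = 11: 11+-3=8, 11+5=16, 11+7=18, 11+8=19
Collecting distinct sums: A + B = {-8, -5, -4, 0, 2, 3, 4, 5, 6, 7, 8, 16, 18, 19}
|A + B| = 14

A + B = {-8, -5, -4, 0, 2, 3, 4, 5, 6, 7, 8, 16, 18, 19}


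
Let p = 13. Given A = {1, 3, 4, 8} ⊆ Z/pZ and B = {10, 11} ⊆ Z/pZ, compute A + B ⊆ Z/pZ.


Work in Z/13Z: reduce every sum a + b modulo 13.
Enumerate all 8 pairs:
a = 1: 1+10=11, 1+11=12
a = 3: 3+10=0, 3+11=1
a = 4: 4+10=1, 4+11=2
a = 8: 8+10=5, 8+11=6
Distinct residues collected: {0, 1, 2, 5, 6, 11, 12}
|A + B| = 7 (out of 13 total residues).

A + B = {0, 1, 2, 5, 6, 11, 12}


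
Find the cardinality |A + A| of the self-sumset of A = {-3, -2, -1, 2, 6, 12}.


A + A = {a + a' : a, a' ∈ A}; |A| = 6.
General bounds: 2|A| - 1 ≤ |A + A| ≤ |A|(|A|+1)/2, i.e. 11 ≤ |A + A| ≤ 21.
Lower bound 2|A|-1 is attained iff A is an arithmetic progression.
Enumerate sums a + a' for a ≤ a' (symmetric, so this suffices):
a = -3: -3+-3=-6, -3+-2=-5, -3+-1=-4, -3+2=-1, -3+6=3, -3+12=9
a = -2: -2+-2=-4, -2+-1=-3, -2+2=0, -2+6=4, -2+12=10
a = -1: -1+-1=-2, -1+2=1, -1+6=5, -1+12=11
a = 2: 2+2=4, 2+6=8, 2+12=14
a = 6: 6+6=12, 6+12=18
a = 12: 12+12=24
Distinct sums: {-6, -5, -4, -3, -2, -1, 0, 1, 3, 4, 5, 8, 9, 10, 11, 12, 14, 18, 24}
|A + A| = 19

|A + A| = 19


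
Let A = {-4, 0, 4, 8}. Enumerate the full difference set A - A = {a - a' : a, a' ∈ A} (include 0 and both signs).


A - A = {a - a' : a, a' ∈ A}.
Compute a - a' for each ordered pair (a, a'):
a = -4: -4--4=0, -4-0=-4, -4-4=-8, -4-8=-12
a = 0: 0--4=4, 0-0=0, 0-4=-4, 0-8=-8
a = 4: 4--4=8, 4-0=4, 4-4=0, 4-8=-4
a = 8: 8--4=12, 8-0=8, 8-4=4, 8-8=0
Collecting distinct values (and noting 0 appears from a-a):
A - A = {-12, -8, -4, 0, 4, 8, 12}
|A - A| = 7

A - A = {-12, -8, -4, 0, 4, 8, 12}


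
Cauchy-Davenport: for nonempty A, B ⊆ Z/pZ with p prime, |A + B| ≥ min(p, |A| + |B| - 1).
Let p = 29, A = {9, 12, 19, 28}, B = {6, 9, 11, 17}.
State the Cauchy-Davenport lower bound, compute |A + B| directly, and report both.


Cauchy-Davenport: |A + B| ≥ min(p, |A| + |B| - 1) for A, B nonempty in Z/pZ.
|A| = 4, |B| = 4, p = 29.
CD lower bound = min(29, 4 + 4 - 1) = min(29, 7) = 7.
Compute A + B mod 29 directly:
a = 9: 9+6=15, 9+9=18, 9+11=20, 9+17=26
a = 12: 12+6=18, 12+9=21, 12+11=23, 12+17=0
a = 19: 19+6=25, 19+9=28, 19+11=1, 19+17=7
a = 28: 28+6=5, 28+9=8, 28+11=10, 28+17=16
A + B = {0, 1, 5, 7, 8, 10, 15, 16, 18, 20, 21, 23, 25, 26, 28}, so |A + B| = 15.
Verify: 15 ≥ 7? Yes ✓.

CD lower bound = 7, actual |A + B| = 15.


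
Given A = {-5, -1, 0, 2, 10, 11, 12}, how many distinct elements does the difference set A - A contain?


A - A = {a - a' : a, a' ∈ A}; |A| = 7.
Bounds: 2|A|-1 ≤ |A - A| ≤ |A|² - |A| + 1, i.e. 13 ≤ |A - A| ≤ 43.
Note: 0 ∈ A - A always (from a - a). The set is symmetric: if d ∈ A - A then -d ∈ A - A.
Enumerate nonzero differences d = a - a' with a > a' (then include -d):
Positive differences: {1, 2, 3, 4, 5, 7, 8, 9, 10, 11, 12, 13, 15, 16, 17}
Full difference set: {0} ∪ (positive diffs) ∪ (negative diffs).
|A - A| = 1 + 2·15 = 31 (matches direct enumeration: 31).

|A - A| = 31


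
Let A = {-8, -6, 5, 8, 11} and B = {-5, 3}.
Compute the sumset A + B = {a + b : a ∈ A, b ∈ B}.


A + B = {a + b : a ∈ A, b ∈ B}.
Enumerate all |A|·|B| = 5·2 = 10 pairs (a, b) and collect distinct sums.
a = -8: -8+-5=-13, -8+3=-5
a = -6: -6+-5=-11, -6+3=-3
a = 5: 5+-5=0, 5+3=8
a = 8: 8+-5=3, 8+3=11
a = 11: 11+-5=6, 11+3=14
Collecting distinct sums: A + B = {-13, -11, -5, -3, 0, 3, 6, 8, 11, 14}
|A + B| = 10

A + B = {-13, -11, -5, -3, 0, 3, 6, 8, 11, 14}


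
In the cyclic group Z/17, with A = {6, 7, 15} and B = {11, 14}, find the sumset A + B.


Work in Z/17Z: reduce every sum a + b modulo 17.
Enumerate all 6 pairs:
a = 6: 6+11=0, 6+14=3
a = 7: 7+11=1, 7+14=4
a = 15: 15+11=9, 15+14=12
Distinct residues collected: {0, 1, 3, 4, 9, 12}
|A + B| = 6 (out of 17 total residues).

A + B = {0, 1, 3, 4, 9, 12}


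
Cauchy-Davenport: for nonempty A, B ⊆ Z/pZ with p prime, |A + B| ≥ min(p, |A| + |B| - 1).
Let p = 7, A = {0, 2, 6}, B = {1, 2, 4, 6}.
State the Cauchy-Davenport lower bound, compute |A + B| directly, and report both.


Cauchy-Davenport: |A + B| ≥ min(p, |A| + |B| - 1) for A, B nonempty in Z/pZ.
|A| = 3, |B| = 4, p = 7.
CD lower bound = min(7, 3 + 4 - 1) = min(7, 6) = 6.
Compute A + B mod 7 directly:
a = 0: 0+1=1, 0+2=2, 0+4=4, 0+6=6
a = 2: 2+1=3, 2+2=4, 2+4=6, 2+6=1
a = 6: 6+1=0, 6+2=1, 6+4=3, 6+6=5
A + B = {0, 1, 2, 3, 4, 5, 6}, so |A + B| = 7.
Verify: 7 ≥ 6? Yes ✓.

CD lower bound = 6, actual |A + B| = 7.


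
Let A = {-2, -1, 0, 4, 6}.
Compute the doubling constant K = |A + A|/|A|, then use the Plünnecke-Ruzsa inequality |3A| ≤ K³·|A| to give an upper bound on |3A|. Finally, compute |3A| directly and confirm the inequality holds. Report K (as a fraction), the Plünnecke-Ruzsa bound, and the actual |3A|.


|A| = 5.
Step 1: Compute A + A by enumerating all 25 pairs.
A + A = {-4, -3, -2, -1, 0, 2, 3, 4, 5, 6, 8, 10, 12}, so |A + A| = 13.
Step 2: Doubling constant K = |A + A|/|A| = 13/5 = 13/5 ≈ 2.6000.
Step 3: Plünnecke-Ruzsa gives |3A| ≤ K³·|A| = (2.6000)³ · 5 ≈ 87.8800.
Step 4: Compute 3A = A + A + A directly by enumerating all triples (a,b,c) ∈ A³; |3A| = 22.
Step 5: Check 22 ≤ 87.8800? Yes ✓.

K = 13/5, Plünnecke-Ruzsa bound K³|A| ≈ 87.8800, |3A| = 22, inequality holds.


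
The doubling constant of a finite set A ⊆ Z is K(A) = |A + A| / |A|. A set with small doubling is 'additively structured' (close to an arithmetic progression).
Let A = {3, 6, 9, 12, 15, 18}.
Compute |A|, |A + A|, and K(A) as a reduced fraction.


|A| = 6.
Compute A + A by enumerating all 36 pairs.
A + A = {6, 9, 12, 15, 18, 21, 24, 27, 30, 33, 36}, so |A + A| = 11.
K = |A + A| / |A| = 11/6 (already in lowest terms) ≈ 1.8333.
Reference: AP of size 6 gives K = 11/6 ≈ 1.8333; a fully generic set of size 6 gives K ≈ 3.5000.

|A| = 6, |A + A| = 11, K = 11/6.


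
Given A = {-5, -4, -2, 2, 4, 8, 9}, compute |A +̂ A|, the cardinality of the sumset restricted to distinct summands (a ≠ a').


Restricted sumset: A +̂ A = {a + a' : a ∈ A, a' ∈ A, a ≠ a'}.
Equivalently, take A + A and drop any sum 2a that is achievable ONLY as a + a for a ∈ A (i.e. sums representable only with equal summands).
Enumerate pairs (a, a') with a < a' (symmetric, so each unordered pair gives one sum; this covers all a ≠ a'):
  -5 + -4 = -9
  -5 + -2 = -7
  -5 + 2 = -3
  -5 + 4 = -1
  -5 + 8 = 3
  -5 + 9 = 4
  -4 + -2 = -6
  -4 + 2 = -2
  -4 + 4 = 0
  -4 + 8 = 4
  -4 + 9 = 5
  -2 + 2 = 0
  -2 + 4 = 2
  -2 + 8 = 6
  -2 + 9 = 7
  2 + 4 = 6
  2 + 8 = 10
  2 + 9 = 11
  4 + 8 = 12
  4 + 9 = 13
  8 + 9 = 17
Collected distinct sums: {-9, -7, -6, -3, -2, -1, 0, 2, 3, 4, 5, 6, 7, 10, 11, 12, 13, 17}
|A +̂ A| = 18
(Reference bound: |A +̂ A| ≥ 2|A| - 3 for |A| ≥ 2, with |A| = 7 giving ≥ 11.)

|A +̂ A| = 18


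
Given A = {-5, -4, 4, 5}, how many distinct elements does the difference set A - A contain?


A - A = {a - a' : a, a' ∈ A}; |A| = 4.
Bounds: 2|A|-1 ≤ |A - A| ≤ |A|² - |A| + 1, i.e. 7 ≤ |A - A| ≤ 13.
Note: 0 ∈ A - A always (from a - a). The set is symmetric: if d ∈ A - A then -d ∈ A - A.
Enumerate nonzero differences d = a - a' with a > a' (then include -d):
Positive differences: {1, 8, 9, 10}
Full difference set: {0} ∪ (positive diffs) ∪ (negative diffs).
|A - A| = 1 + 2·4 = 9 (matches direct enumeration: 9).

|A - A| = 9


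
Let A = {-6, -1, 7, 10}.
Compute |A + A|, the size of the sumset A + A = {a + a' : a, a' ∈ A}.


A + A = {a + a' : a, a' ∈ A}; |A| = 4.
General bounds: 2|A| - 1 ≤ |A + A| ≤ |A|(|A|+1)/2, i.e. 7 ≤ |A + A| ≤ 10.
Lower bound 2|A|-1 is attained iff A is an arithmetic progression.
Enumerate sums a + a' for a ≤ a' (symmetric, so this suffices):
a = -6: -6+-6=-12, -6+-1=-7, -6+7=1, -6+10=4
a = -1: -1+-1=-2, -1+7=6, -1+10=9
a = 7: 7+7=14, 7+10=17
a = 10: 10+10=20
Distinct sums: {-12, -7, -2, 1, 4, 6, 9, 14, 17, 20}
|A + A| = 10

|A + A| = 10


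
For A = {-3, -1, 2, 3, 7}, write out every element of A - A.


A - A = {a - a' : a, a' ∈ A}.
Compute a - a' for each ordered pair (a, a'):
a = -3: -3--3=0, -3--1=-2, -3-2=-5, -3-3=-6, -3-7=-10
a = -1: -1--3=2, -1--1=0, -1-2=-3, -1-3=-4, -1-7=-8
a = 2: 2--3=5, 2--1=3, 2-2=0, 2-3=-1, 2-7=-5
a = 3: 3--3=6, 3--1=4, 3-2=1, 3-3=0, 3-7=-4
a = 7: 7--3=10, 7--1=8, 7-2=5, 7-3=4, 7-7=0
Collecting distinct values (and noting 0 appears from a-a):
A - A = {-10, -8, -6, -5, -4, -3, -2, -1, 0, 1, 2, 3, 4, 5, 6, 8, 10}
|A - A| = 17

A - A = {-10, -8, -6, -5, -4, -3, -2, -1, 0, 1, 2, 3, 4, 5, 6, 8, 10}


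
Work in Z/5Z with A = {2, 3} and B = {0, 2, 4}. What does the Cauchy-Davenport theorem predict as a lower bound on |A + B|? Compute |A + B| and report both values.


Cauchy-Davenport: |A + B| ≥ min(p, |A| + |B| - 1) for A, B nonempty in Z/pZ.
|A| = 2, |B| = 3, p = 5.
CD lower bound = min(5, 2 + 3 - 1) = min(5, 4) = 4.
Compute A + B mod 5 directly:
a = 2: 2+0=2, 2+2=4, 2+4=1
a = 3: 3+0=3, 3+2=0, 3+4=2
A + B = {0, 1, 2, 3, 4}, so |A + B| = 5.
Verify: 5 ≥ 4? Yes ✓.

CD lower bound = 4, actual |A + B| = 5.


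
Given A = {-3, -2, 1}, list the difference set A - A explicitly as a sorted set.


A - A = {a - a' : a, a' ∈ A}.
Compute a - a' for each ordered pair (a, a'):
a = -3: -3--3=0, -3--2=-1, -3-1=-4
a = -2: -2--3=1, -2--2=0, -2-1=-3
a = 1: 1--3=4, 1--2=3, 1-1=0
Collecting distinct values (and noting 0 appears from a-a):
A - A = {-4, -3, -1, 0, 1, 3, 4}
|A - A| = 7

A - A = {-4, -3, -1, 0, 1, 3, 4}


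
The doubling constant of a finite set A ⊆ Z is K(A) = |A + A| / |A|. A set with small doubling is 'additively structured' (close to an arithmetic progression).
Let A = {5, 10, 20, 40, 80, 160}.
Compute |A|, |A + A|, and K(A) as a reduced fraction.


|A| = 6.
Compute A + A by enumerating all 36 pairs.
A + A = {10, 15, 20, 25, 30, 40, 45, 50, 60, 80, 85, 90, 100, 120, 160, 165, 170, 180, 200, 240, 320}, so |A + A| = 21.
K = |A + A| / |A| = 21/6 = 7/2 ≈ 3.5000.
Reference: AP of size 6 gives K = 11/6 ≈ 1.8333; a fully generic set of size 6 gives K ≈ 3.5000.

|A| = 6, |A + A| = 21, K = 21/6 = 7/2.


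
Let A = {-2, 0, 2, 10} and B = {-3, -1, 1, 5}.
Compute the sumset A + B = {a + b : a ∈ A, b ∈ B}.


A + B = {a + b : a ∈ A, b ∈ B}.
Enumerate all |A|·|B| = 4·4 = 16 pairs (a, b) and collect distinct sums.
a = -2: -2+-3=-5, -2+-1=-3, -2+1=-1, -2+5=3
a = 0: 0+-3=-3, 0+-1=-1, 0+1=1, 0+5=5
a = 2: 2+-3=-1, 2+-1=1, 2+1=3, 2+5=7
a = 10: 10+-3=7, 10+-1=9, 10+1=11, 10+5=15
Collecting distinct sums: A + B = {-5, -3, -1, 1, 3, 5, 7, 9, 11, 15}
|A + B| = 10

A + B = {-5, -3, -1, 1, 3, 5, 7, 9, 11, 15}


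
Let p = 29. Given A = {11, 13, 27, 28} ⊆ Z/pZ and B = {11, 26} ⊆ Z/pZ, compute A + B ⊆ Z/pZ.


Work in Z/29Z: reduce every sum a + b modulo 29.
Enumerate all 8 pairs:
a = 11: 11+11=22, 11+26=8
a = 13: 13+11=24, 13+26=10
a = 27: 27+11=9, 27+26=24
a = 28: 28+11=10, 28+26=25
Distinct residues collected: {8, 9, 10, 22, 24, 25}
|A + B| = 6 (out of 29 total residues).

A + B = {8, 9, 10, 22, 24, 25}


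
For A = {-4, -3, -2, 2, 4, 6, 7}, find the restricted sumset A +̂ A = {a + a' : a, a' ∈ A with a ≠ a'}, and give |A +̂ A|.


Restricted sumset: A +̂ A = {a + a' : a ∈ A, a' ∈ A, a ≠ a'}.
Equivalently, take A + A and drop any sum 2a that is achievable ONLY as a + a for a ∈ A (i.e. sums representable only with equal summands).
Enumerate pairs (a, a') with a < a' (symmetric, so each unordered pair gives one sum; this covers all a ≠ a'):
  -4 + -3 = -7
  -4 + -2 = -6
  -4 + 2 = -2
  -4 + 4 = 0
  -4 + 6 = 2
  -4 + 7 = 3
  -3 + -2 = -5
  -3 + 2 = -1
  -3 + 4 = 1
  -3 + 6 = 3
  -3 + 7 = 4
  -2 + 2 = 0
  -2 + 4 = 2
  -2 + 6 = 4
  -2 + 7 = 5
  2 + 4 = 6
  2 + 6 = 8
  2 + 7 = 9
  4 + 6 = 10
  4 + 7 = 11
  6 + 7 = 13
Collected distinct sums: {-7, -6, -5, -2, -1, 0, 1, 2, 3, 4, 5, 6, 8, 9, 10, 11, 13}
|A +̂ A| = 17
(Reference bound: |A +̂ A| ≥ 2|A| - 3 for |A| ≥ 2, with |A| = 7 giving ≥ 11.)

|A +̂ A| = 17


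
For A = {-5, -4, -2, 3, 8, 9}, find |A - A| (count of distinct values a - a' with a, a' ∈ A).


A - A = {a - a' : a, a' ∈ A}; |A| = 6.
Bounds: 2|A|-1 ≤ |A - A| ≤ |A|² - |A| + 1, i.e. 11 ≤ |A - A| ≤ 31.
Note: 0 ∈ A - A always (from a - a). The set is symmetric: if d ∈ A - A then -d ∈ A - A.
Enumerate nonzero differences d = a - a' with a > a' (then include -d):
Positive differences: {1, 2, 3, 5, 6, 7, 8, 10, 11, 12, 13, 14}
Full difference set: {0} ∪ (positive diffs) ∪ (negative diffs).
|A - A| = 1 + 2·12 = 25 (matches direct enumeration: 25).

|A - A| = 25


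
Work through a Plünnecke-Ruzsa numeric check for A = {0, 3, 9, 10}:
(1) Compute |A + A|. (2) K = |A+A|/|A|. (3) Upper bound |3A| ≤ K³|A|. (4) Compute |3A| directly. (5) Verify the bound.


|A| = 4.
Step 1: Compute A + A by enumerating all 16 pairs.
A + A = {0, 3, 6, 9, 10, 12, 13, 18, 19, 20}, so |A + A| = 10.
Step 2: Doubling constant K = |A + A|/|A| = 10/4 = 10/4 ≈ 2.5000.
Step 3: Plünnecke-Ruzsa gives |3A| ≤ K³·|A| = (2.5000)³ · 4 ≈ 62.5000.
Step 4: Compute 3A = A + A + A directly by enumerating all triples (a,b,c) ∈ A³; |3A| = 19.
Step 5: Check 19 ≤ 62.5000? Yes ✓.

K = 10/4, Plünnecke-Ruzsa bound K³|A| ≈ 62.5000, |3A| = 19, inequality holds.


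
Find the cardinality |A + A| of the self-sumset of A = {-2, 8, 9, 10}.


A + A = {a + a' : a, a' ∈ A}; |A| = 4.
General bounds: 2|A| - 1 ≤ |A + A| ≤ |A|(|A|+1)/2, i.e. 7 ≤ |A + A| ≤ 10.
Lower bound 2|A|-1 is attained iff A is an arithmetic progression.
Enumerate sums a + a' for a ≤ a' (symmetric, so this suffices):
a = -2: -2+-2=-4, -2+8=6, -2+9=7, -2+10=8
a = 8: 8+8=16, 8+9=17, 8+10=18
a = 9: 9+9=18, 9+10=19
a = 10: 10+10=20
Distinct sums: {-4, 6, 7, 8, 16, 17, 18, 19, 20}
|A + A| = 9

|A + A| = 9


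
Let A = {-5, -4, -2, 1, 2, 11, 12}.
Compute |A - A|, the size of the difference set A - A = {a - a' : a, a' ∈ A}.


A - A = {a - a' : a, a' ∈ A}; |A| = 7.
Bounds: 2|A|-1 ≤ |A - A| ≤ |A|² - |A| + 1, i.e. 13 ≤ |A - A| ≤ 43.
Note: 0 ∈ A - A always (from a - a). The set is symmetric: if d ∈ A - A then -d ∈ A - A.
Enumerate nonzero differences d = a - a' with a > a' (then include -d):
Positive differences: {1, 2, 3, 4, 5, 6, 7, 9, 10, 11, 13, 14, 15, 16, 17}
Full difference set: {0} ∪ (positive diffs) ∪ (negative diffs).
|A - A| = 1 + 2·15 = 31 (matches direct enumeration: 31).

|A - A| = 31


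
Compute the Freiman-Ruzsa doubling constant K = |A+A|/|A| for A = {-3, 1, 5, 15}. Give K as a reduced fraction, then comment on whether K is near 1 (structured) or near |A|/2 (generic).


|A| = 4.
Compute A + A by enumerating all 16 pairs.
A + A = {-6, -2, 2, 6, 10, 12, 16, 20, 30}, so |A + A| = 9.
K = |A + A| / |A| = 9/4 (already in lowest terms) ≈ 2.2500.
Reference: AP of size 4 gives K = 7/4 ≈ 1.7500; a fully generic set of size 4 gives K ≈ 2.5000.

|A| = 4, |A + A| = 9, K = 9/4.


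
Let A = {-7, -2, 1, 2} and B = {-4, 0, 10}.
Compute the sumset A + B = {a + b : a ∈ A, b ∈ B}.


A + B = {a + b : a ∈ A, b ∈ B}.
Enumerate all |A|·|B| = 4·3 = 12 pairs (a, b) and collect distinct sums.
a = -7: -7+-4=-11, -7+0=-7, -7+10=3
a = -2: -2+-4=-6, -2+0=-2, -2+10=8
a = 1: 1+-4=-3, 1+0=1, 1+10=11
a = 2: 2+-4=-2, 2+0=2, 2+10=12
Collecting distinct sums: A + B = {-11, -7, -6, -3, -2, 1, 2, 3, 8, 11, 12}
|A + B| = 11

A + B = {-11, -7, -6, -3, -2, 1, 2, 3, 8, 11, 12}


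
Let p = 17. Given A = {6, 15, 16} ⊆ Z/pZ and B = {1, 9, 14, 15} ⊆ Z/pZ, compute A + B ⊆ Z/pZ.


Work in Z/17Z: reduce every sum a + b modulo 17.
Enumerate all 12 pairs:
a = 6: 6+1=7, 6+9=15, 6+14=3, 6+15=4
a = 15: 15+1=16, 15+9=7, 15+14=12, 15+15=13
a = 16: 16+1=0, 16+9=8, 16+14=13, 16+15=14
Distinct residues collected: {0, 3, 4, 7, 8, 12, 13, 14, 15, 16}
|A + B| = 10 (out of 17 total residues).

A + B = {0, 3, 4, 7, 8, 12, 13, 14, 15, 16}


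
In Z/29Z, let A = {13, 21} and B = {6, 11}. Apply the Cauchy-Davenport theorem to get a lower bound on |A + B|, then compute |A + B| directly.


Cauchy-Davenport: |A + B| ≥ min(p, |A| + |B| - 1) for A, B nonempty in Z/pZ.
|A| = 2, |B| = 2, p = 29.
CD lower bound = min(29, 2 + 2 - 1) = min(29, 3) = 3.
Compute A + B mod 29 directly:
a = 13: 13+6=19, 13+11=24
a = 21: 21+6=27, 21+11=3
A + B = {3, 19, 24, 27}, so |A + B| = 4.
Verify: 4 ≥ 3? Yes ✓.

CD lower bound = 3, actual |A + B| = 4.


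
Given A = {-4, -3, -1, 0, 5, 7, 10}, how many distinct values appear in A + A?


A + A = {a + a' : a, a' ∈ A}; |A| = 7.
General bounds: 2|A| - 1 ≤ |A + A| ≤ |A|(|A|+1)/2, i.e. 13 ≤ |A + A| ≤ 28.
Lower bound 2|A|-1 is attained iff A is an arithmetic progression.
Enumerate sums a + a' for a ≤ a' (symmetric, so this suffices):
a = -4: -4+-4=-8, -4+-3=-7, -4+-1=-5, -4+0=-4, -4+5=1, -4+7=3, -4+10=6
a = -3: -3+-3=-6, -3+-1=-4, -3+0=-3, -3+5=2, -3+7=4, -3+10=7
a = -1: -1+-1=-2, -1+0=-1, -1+5=4, -1+7=6, -1+10=9
a = 0: 0+0=0, 0+5=5, 0+7=7, 0+10=10
a = 5: 5+5=10, 5+7=12, 5+10=15
a = 7: 7+7=14, 7+10=17
a = 10: 10+10=20
Distinct sums: {-8, -7, -6, -5, -4, -3, -2, -1, 0, 1, 2, 3, 4, 5, 6, 7, 9, 10, 12, 14, 15, 17, 20}
|A + A| = 23

|A + A| = 23


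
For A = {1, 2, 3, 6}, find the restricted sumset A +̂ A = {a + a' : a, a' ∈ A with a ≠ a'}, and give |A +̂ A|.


Restricted sumset: A +̂ A = {a + a' : a ∈ A, a' ∈ A, a ≠ a'}.
Equivalently, take A + A and drop any sum 2a that is achievable ONLY as a + a for a ∈ A (i.e. sums representable only with equal summands).
Enumerate pairs (a, a') with a < a' (symmetric, so each unordered pair gives one sum; this covers all a ≠ a'):
  1 + 2 = 3
  1 + 3 = 4
  1 + 6 = 7
  2 + 3 = 5
  2 + 6 = 8
  3 + 6 = 9
Collected distinct sums: {3, 4, 5, 7, 8, 9}
|A +̂ A| = 6
(Reference bound: |A +̂ A| ≥ 2|A| - 3 for |A| ≥ 2, with |A| = 4 giving ≥ 5.)

|A +̂ A| = 6


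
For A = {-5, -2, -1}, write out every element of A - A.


A - A = {a - a' : a, a' ∈ A}.
Compute a - a' for each ordered pair (a, a'):
a = -5: -5--5=0, -5--2=-3, -5--1=-4
a = -2: -2--5=3, -2--2=0, -2--1=-1
a = -1: -1--5=4, -1--2=1, -1--1=0
Collecting distinct values (and noting 0 appears from a-a):
A - A = {-4, -3, -1, 0, 1, 3, 4}
|A - A| = 7

A - A = {-4, -3, -1, 0, 1, 3, 4}


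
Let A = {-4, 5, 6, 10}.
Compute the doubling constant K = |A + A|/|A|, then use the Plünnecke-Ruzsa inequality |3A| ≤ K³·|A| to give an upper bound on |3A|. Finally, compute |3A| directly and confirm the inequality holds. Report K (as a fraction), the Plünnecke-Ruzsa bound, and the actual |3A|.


|A| = 4.
Step 1: Compute A + A by enumerating all 16 pairs.
A + A = {-8, 1, 2, 6, 10, 11, 12, 15, 16, 20}, so |A + A| = 10.
Step 2: Doubling constant K = |A + A|/|A| = 10/4 = 10/4 ≈ 2.5000.
Step 3: Plünnecke-Ruzsa gives |3A| ≤ K³·|A| = (2.5000)³ · 4 ≈ 62.5000.
Step 4: Compute 3A = A + A + A directly by enumerating all triples (a,b,c) ∈ A³; |3A| = 19.
Step 5: Check 19 ≤ 62.5000? Yes ✓.

K = 10/4, Plünnecke-Ruzsa bound K³|A| ≈ 62.5000, |3A| = 19, inequality holds.


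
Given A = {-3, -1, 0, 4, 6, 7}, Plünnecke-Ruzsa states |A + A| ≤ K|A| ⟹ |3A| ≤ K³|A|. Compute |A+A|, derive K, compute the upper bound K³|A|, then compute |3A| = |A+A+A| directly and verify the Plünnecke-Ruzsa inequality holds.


|A| = 6.
Step 1: Compute A + A by enumerating all 36 pairs.
A + A = {-6, -4, -3, -2, -1, 0, 1, 3, 4, 5, 6, 7, 8, 10, 11, 12, 13, 14}, so |A + A| = 18.
Step 2: Doubling constant K = |A + A|/|A| = 18/6 = 18/6 ≈ 3.0000.
Step 3: Plünnecke-Ruzsa gives |3A| ≤ K³·|A| = (3.0000)³ · 6 ≈ 162.0000.
Step 4: Compute 3A = A + A + A directly by enumerating all triples (a,b,c) ∈ A³; |3A| = 30.
Step 5: Check 30 ≤ 162.0000? Yes ✓.

K = 18/6, Plünnecke-Ruzsa bound K³|A| ≈ 162.0000, |3A| = 30, inequality holds.


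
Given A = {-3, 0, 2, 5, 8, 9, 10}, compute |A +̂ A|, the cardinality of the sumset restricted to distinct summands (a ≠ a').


Restricted sumset: A +̂ A = {a + a' : a ∈ A, a' ∈ A, a ≠ a'}.
Equivalently, take A + A and drop any sum 2a that is achievable ONLY as a + a for a ∈ A (i.e. sums representable only with equal summands).
Enumerate pairs (a, a') with a < a' (symmetric, so each unordered pair gives one sum; this covers all a ≠ a'):
  -3 + 0 = -3
  -3 + 2 = -1
  -3 + 5 = 2
  -3 + 8 = 5
  -3 + 9 = 6
  -3 + 10 = 7
  0 + 2 = 2
  0 + 5 = 5
  0 + 8 = 8
  0 + 9 = 9
  0 + 10 = 10
  2 + 5 = 7
  2 + 8 = 10
  2 + 9 = 11
  2 + 10 = 12
  5 + 8 = 13
  5 + 9 = 14
  5 + 10 = 15
  8 + 9 = 17
  8 + 10 = 18
  9 + 10 = 19
Collected distinct sums: {-3, -1, 2, 5, 6, 7, 8, 9, 10, 11, 12, 13, 14, 15, 17, 18, 19}
|A +̂ A| = 17
(Reference bound: |A +̂ A| ≥ 2|A| - 3 for |A| ≥ 2, with |A| = 7 giving ≥ 11.)

|A +̂ A| = 17


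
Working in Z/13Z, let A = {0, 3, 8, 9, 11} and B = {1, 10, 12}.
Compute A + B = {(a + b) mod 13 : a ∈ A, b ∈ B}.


Work in Z/13Z: reduce every sum a + b modulo 13.
Enumerate all 15 pairs:
a = 0: 0+1=1, 0+10=10, 0+12=12
a = 3: 3+1=4, 3+10=0, 3+12=2
a = 8: 8+1=9, 8+10=5, 8+12=7
a = 9: 9+1=10, 9+10=6, 9+12=8
a = 11: 11+1=12, 11+10=8, 11+12=10
Distinct residues collected: {0, 1, 2, 4, 5, 6, 7, 8, 9, 10, 12}
|A + B| = 11 (out of 13 total residues).

A + B = {0, 1, 2, 4, 5, 6, 7, 8, 9, 10, 12}


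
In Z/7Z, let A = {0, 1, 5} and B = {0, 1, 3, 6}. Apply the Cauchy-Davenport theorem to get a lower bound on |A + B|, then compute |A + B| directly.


Cauchy-Davenport: |A + B| ≥ min(p, |A| + |B| - 1) for A, B nonempty in Z/pZ.
|A| = 3, |B| = 4, p = 7.
CD lower bound = min(7, 3 + 4 - 1) = min(7, 6) = 6.
Compute A + B mod 7 directly:
a = 0: 0+0=0, 0+1=1, 0+3=3, 0+6=6
a = 1: 1+0=1, 1+1=2, 1+3=4, 1+6=0
a = 5: 5+0=5, 5+1=6, 5+3=1, 5+6=4
A + B = {0, 1, 2, 3, 4, 5, 6}, so |A + B| = 7.
Verify: 7 ≥ 6? Yes ✓.

CD lower bound = 6, actual |A + B| = 7.


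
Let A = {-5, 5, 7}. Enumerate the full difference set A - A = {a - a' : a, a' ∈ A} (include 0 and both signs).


A - A = {a - a' : a, a' ∈ A}.
Compute a - a' for each ordered pair (a, a'):
a = -5: -5--5=0, -5-5=-10, -5-7=-12
a = 5: 5--5=10, 5-5=0, 5-7=-2
a = 7: 7--5=12, 7-5=2, 7-7=0
Collecting distinct values (and noting 0 appears from a-a):
A - A = {-12, -10, -2, 0, 2, 10, 12}
|A - A| = 7

A - A = {-12, -10, -2, 0, 2, 10, 12}


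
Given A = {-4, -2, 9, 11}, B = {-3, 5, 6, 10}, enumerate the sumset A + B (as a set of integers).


A + B = {a + b : a ∈ A, b ∈ B}.
Enumerate all |A|·|B| = 4·4 = 16 pairs (a, b) and collect distinct sums.
a = -4: -4+-3=-7, -4+5=1, -4+6=2, -4+10=6
a = -2: -2+-3=-5, -2+5=3, -2+6=4, -2+10=8
a = 9: 9+-3=6, 9+5=14, 9+6=15, 9+10=19
a = 11: 11+-3=8, 11+5=16, 11+6=17, 11+10=21
Collecting distinct sums: A + B = {-7, -5, 1, 2, 3, 4, 6, 8, 14, 15, 16, 17, 19, 21}
|A + B| = 14

A + B = {-7, -5, 1, 2, 3, 4, 6, 8, 14, 15, 16, 17, 19, 21}


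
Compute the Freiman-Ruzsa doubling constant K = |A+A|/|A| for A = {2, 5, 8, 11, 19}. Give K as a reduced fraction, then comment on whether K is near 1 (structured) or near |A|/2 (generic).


|A| = 5.
Compute A + A by enumerating all 25 pairs.
A + A = {4, 7, 10, 13, 16, 19, 21, 22, 24, 27, 30, 38}, so |A + A| = 12.
K = |A + A| / |A| = 12/5 (already in lowest terms) ≈ 2.4000.
Reference: AP of size 5 gives K = 9/5 ≈ 1.8000; a fully generic set of size 5 gives K ≈ 3.0000.

|A| = 5, |A + A| = 12, K = 12/5.


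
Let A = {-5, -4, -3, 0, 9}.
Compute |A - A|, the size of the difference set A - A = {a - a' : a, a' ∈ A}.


A - A = {a - a' : a, a' ∈ A}; |A| = 5.
Bounds: 2|A|-1 ≤ |A - A| ≤ |A|² - |A| + 1, i.e. 9 ≤ |A - A| ≤ 21.
Note: 0 ∈ A - A always (from a - a). The set is symmetric: if d ∈ A - A then -d ∈ A - A.
Enumerate nonzero differences d = a - a' with a > a' (then include -d):
Positive differences: {1, 2, 3, 4, 5, 9, 12, 13, 14}
Full difference set: {0} ∪ (positive diffs) ∪ (negative diffs).
|A - A| = 1 + 2·9 = 19 (matches direct enumeration: 19).

|A - A| = 19


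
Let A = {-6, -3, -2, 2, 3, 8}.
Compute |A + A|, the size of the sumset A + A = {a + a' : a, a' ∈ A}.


A + A = {a + a' : a, a' ∈ A}; |A| = 6.
General bounds: 2|A| - 1 ≤ |A + A| ≤ |A|(|A|+1)/2, i.e. 11 ≤ |A + A| ≤ 21.
Lower bound 2|A|-1 is attained iff A is an arithmetic progression.
Enumerate sums a + a' for a ≤ a' (symmetric, so this suffices):
a = -6: -6+-6=-12, -6+-3=-9, -6+-2=-8, -6+2=-4, -6+3=-3, -6+8=2
a = -3: -3+-3=-6, -3+-2=-5, -3+2=-1, -3+3=0, -3+8=5
a = -2: -2+-2=-4, -2+2=0, -2+3=1, -2+8=6
a = 2: 2+2=4, 2+3=5, 2+8=10
a = 3: 3+3=6, 3+8=11
a = 8: 8+8=16
Distinct sums: {-12, -9, -8, -6, -5, -4, -3, -1, 0, 1, 2, 4, 5, 6, 10, 11, 16}
|A + A| = 17

|A + A| = 17


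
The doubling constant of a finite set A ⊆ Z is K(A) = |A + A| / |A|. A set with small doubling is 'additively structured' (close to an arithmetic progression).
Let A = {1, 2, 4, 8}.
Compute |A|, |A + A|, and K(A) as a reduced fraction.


|A| = 4.
Compute A + A by enumerating all 16 pairs.
A + A = {2, 3, 4, 5, 6, 8, 9, 10, 12, 16}, so |A + A| = 10.
K = |A + A| / |A| = 10/4 = 5/2 ≈ 2.5000.
Reference: AP of size 4 gives K = 7/4 ≈ 1.7500; a fully generic set of size 4 gives K ≈ 2.5000.

|A| = 4, |A + A| = 10, K = 10/4 = 5/2.


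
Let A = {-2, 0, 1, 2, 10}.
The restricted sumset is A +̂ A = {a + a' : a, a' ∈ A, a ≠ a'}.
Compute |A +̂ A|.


Restricted sumset: A +̂ A = {a + a' : a ∈ A, a' ∈ A, a ≠ a'}.
Equivalently, take A + A and drop any sum 2a that is achievable ONLY as a + a for a ∈ A (i.e. sums representable only with equal summands).
Enumerate pairs (a, a') with a < a' (symmetric, so each unordered pair gives one sum; this covers all a ≠ a'):
  -2 + 0 = -2
  -2 + 1 = -1
  -2 + 2 = 0
  -2 + 10 = 8
  0 + 1 = 1
  0 + 2 = 2
  0 + 10 = 10
  1 + 2 = 3
  1 + 10 = 11
  2 + 10 = 12
Collected distinct sums: {-2, -1, 0, 1, 2, 3, 8, 10, 11, 12}
|A +̂ A| = 10
(Reference bound: |A +̂ A| ≥ 2|A| - 3 for |A| ≥ 2, with |A| = 5 giving ≥ 7.)

|A +̂ A| = 10


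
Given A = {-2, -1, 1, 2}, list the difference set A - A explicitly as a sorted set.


A - A = {a - a' : a, a' ∈ A}.
Compute a - a' for each ordered pair (a, a'):
a = -2: -2--2=0, -2--1=-1, -2-1=-3, -2-2=-4
a = -1: -1--2=1, -1--1=0, -1-1=-2, -1-2=-3
a = 1: 1--2=3, 1--1=2, 1-1=0, 1-2=-1
a = 2: 2--2=4, 2--1=3, 2-1=1, 2-2=0
Collecting distinct values (and noting 0 appears from a-a):
A - A = {-4, -3, -2, -1, 0, 1, 2, 3, 4}
|A - A| = 9

A - A = {-4, -3, -2, -1, 0, 1, 2, 3, 4}


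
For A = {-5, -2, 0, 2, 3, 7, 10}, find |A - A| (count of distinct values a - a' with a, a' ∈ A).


A - A = {a - a' : a, a' ∈ A}; |A| = 7.
Bounds: 2|A|-1 ≤ |A - A| ≤ |A|² - |A| + 1, i.e. 13 ≤ |A - A| ≤ 43.
Note: 0 ∈ A - A always (from a - a). The set is symmetric: if d ∈ A - A then -d ∈ A - A.
Enumerate nonzero differences d = a - a' with a > a' (then include -d):
Positive differences: {1, 2, 3, 4, 5, 7, 8, 9, 10, 12, 15}
Full difference set: {0} ∪ (positive diffs) ∪ (negative diffs).
|A - A| = 1 + 2·11 = 23 (matches direct enumeration: 23).

|A - A| = 23


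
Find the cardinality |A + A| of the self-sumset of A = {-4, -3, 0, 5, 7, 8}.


A + A = {a + a' : a, a' ∈ A}; |A| = 6.
General bounds: 2|A| - 1 ≤ |A + A| ≤ |A|(|A|+1)/2, i.e. 11 ≤ |A + A| ≤ 21.
Lower bound 2|A|-1 is attained iff A is an arithmetic progression.
Enumerate sums a + a' for a ≤ a' (symmetric, so this suffices):
a = -4: -4+-4=-8, -4+-3=-7, -4+0=-4, -4+5=1, -4+7=3, -4+8=4
a = -3: -3+-3=-6, -3+0=-3, -3+5=2, -3+7=4, -3+8=5
a = 0: 0+0=0, 0+5=5, 0+7=7, 0+8=8
a = 5: 5+5=10, 5+7=12, 5+8=13
a = 7: 7+7=14, 7+8=15
a = 8: 8+8=16
Distinct sums: {-8, -7, -6, -4, -3, 0, 1, 2, 3, 4, 5, 7, 8, 10, 12, 13, 14, 15, 16}
|A + A| = 19

|A + A| = 19


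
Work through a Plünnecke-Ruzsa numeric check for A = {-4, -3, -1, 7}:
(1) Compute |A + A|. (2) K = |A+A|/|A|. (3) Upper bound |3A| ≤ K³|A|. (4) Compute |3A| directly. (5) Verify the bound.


|A| = 4.
Step 1: Compute A + A by enumerating all 16 pairs.
A + A = {-8, -7, -6, -5, -4, -2, 3, 4, 6, 14}, so |A + A| = 10.
Step 2: Doubling constant K = |A + A|/|A| = 10/4 = 10/4 ≈ 2.5000.
Step 3: Plünnecke-Ruzsa gives |3A| ≤ K³·|A| = (2.5000)³ · 4 ≈ 62.5000.
Step 4: Compute 3A = A + A + A directly by enumerating all triples (a,b,c) ∈ A³; |3A| = 19.
Step 5: Check 19 ≤ 62.5000? Yes ✓.

K = 10/4, Plünnecke-Ruzsa bound K³|A| ≈ 62.5000, |3A| = 19, inequality holds.


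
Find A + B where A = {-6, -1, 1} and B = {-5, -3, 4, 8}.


A + B = {a + b : a ∈ A, b ∈ B}.
Enumerate all |A|·|B| = 3·4 = 12 pairs (a, b) and collect distinct sums.
a = -6: -6+-5=-11, -6+-3=-9, -6+4=-2, -6+8=2
a = -1: -1+-5=-6, -1+-3=-4, -1+4=3, -1+8=7
a = 1: 1+-5=-4, 1+-3=-2, 1+4=5, 1+8=9
Collecting distinct sums: A + B = {-11, -9, -6, -4, -2, 2, 3, 5, 7, 9}
|A + B| = 10

A + B = {-11, -9, -6, -4, -2, 2, 3, 5, 7, 9}


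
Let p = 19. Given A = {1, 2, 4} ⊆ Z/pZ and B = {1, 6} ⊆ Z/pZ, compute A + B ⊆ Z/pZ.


Work in Z/19Z: reduce every sum a + b modulo 19.
Enumerate all 6 pairs:
a = 1: 1+1=2, 1+6=7
a = 2: 2+1=3, 2+6=8
a = 4: 4+1=5, 4+6=10
Distinct residues collected: {2, 3, 5, 7, 8, 10}
|A + B| = 6 (out of 19 total residues).

A + B = {2, 3, 5, 7, 8, 10}


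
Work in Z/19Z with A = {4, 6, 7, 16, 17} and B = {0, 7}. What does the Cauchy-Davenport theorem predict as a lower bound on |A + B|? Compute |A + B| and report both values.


Cauchy-Davenport: |A + B| ≥ min(p, |A| + |B| - 1) for A, B nonempty in Z/pZ.
|A| = 5, |B| = 2, p = 19.
CD lower bound = min(19, 5 + 2 - 1) = min(19, 6) = 6.
Compute A + B mod 19 directly:
a = 4: 4+0=4, 4+7=11
a = 6: 6+0=6, 6+7=13
a = 7: 7+0=7, 7+7=14
a = 16: 16+0=16, 16+7=4
a = 17: 17+0=17, 17+7=5
A + B = {4, 5, 6, 7, 11, 13, 14, 16, 17}, so |A + B| = 9.
Verify: 9 ≥ 6? Yes ✓.

CD lower bound = 6, actual |A + B| = 9.
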